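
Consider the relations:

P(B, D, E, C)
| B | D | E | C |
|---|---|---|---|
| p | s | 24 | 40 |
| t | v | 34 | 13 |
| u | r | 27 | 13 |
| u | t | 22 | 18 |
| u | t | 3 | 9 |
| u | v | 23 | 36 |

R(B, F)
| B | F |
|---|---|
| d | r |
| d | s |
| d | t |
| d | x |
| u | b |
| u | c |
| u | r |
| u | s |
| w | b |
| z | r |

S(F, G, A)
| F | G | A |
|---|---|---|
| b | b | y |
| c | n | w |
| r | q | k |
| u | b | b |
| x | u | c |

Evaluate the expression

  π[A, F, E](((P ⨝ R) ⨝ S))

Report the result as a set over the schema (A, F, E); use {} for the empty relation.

P ⋈ R (natural join on B): {(u, r, 27, 13, b), (u, r, 27, 13, c), (u, r, 27, 13, r), (u, r, 27, 13, s), (u, t, 22, 18, b), (u, t, 22, 18, c), (u, t, 22, 18, r), (u, t, 22, 18, s), (u, t, 3, 9, b), (u, t, 3, 9, c), (u, t, 3, 9, r), (u, t, 3, 9, s), (u, v, 23, 36, b), (u, v, 23, 36, c), (u, v, 23, 36, r), (u, v, 23, 36, s)}
(P ⨝ R) ⋈ S (natural join on F): {(u, r, 27, 13, b, b, y), (u, r, 27, 13, c, n, w), (u, r, 27, 13, r, q, k), (u, t, 22, 18, b, b, y), (u, t, 22, 18, c, n, w), (u, t, 22, 18, r, q, k), (u, t, 3, 9, b, b, y), (u, t, 3, 9, c, n, w), (u, t, 3, 9, r, q, k), (u, v, 23, 36, b, b, y), (u, v, 23, 36, c, n, w), (u, v, 23, 36, r, q, k)}
π_{A, F, E} gives {(k, r, 22), (k, r, 23), (k, r, 27), (k, r, 3), (w, c, 22), (w, c, 23), (w, c, 27), (w, c, 3), (y, b, 22), (y, b, 23), (y, b, 27), (y, b, 3)}.

{(k, r, 22), (k, r, 23), (k, r, 27), (k, r, 3), (w, c, 22), (w, c, 23), (w, c, 27), (w, c, 3), (y, b, 22), (y, b, 23), (y, b, 27), (y, b, 3)}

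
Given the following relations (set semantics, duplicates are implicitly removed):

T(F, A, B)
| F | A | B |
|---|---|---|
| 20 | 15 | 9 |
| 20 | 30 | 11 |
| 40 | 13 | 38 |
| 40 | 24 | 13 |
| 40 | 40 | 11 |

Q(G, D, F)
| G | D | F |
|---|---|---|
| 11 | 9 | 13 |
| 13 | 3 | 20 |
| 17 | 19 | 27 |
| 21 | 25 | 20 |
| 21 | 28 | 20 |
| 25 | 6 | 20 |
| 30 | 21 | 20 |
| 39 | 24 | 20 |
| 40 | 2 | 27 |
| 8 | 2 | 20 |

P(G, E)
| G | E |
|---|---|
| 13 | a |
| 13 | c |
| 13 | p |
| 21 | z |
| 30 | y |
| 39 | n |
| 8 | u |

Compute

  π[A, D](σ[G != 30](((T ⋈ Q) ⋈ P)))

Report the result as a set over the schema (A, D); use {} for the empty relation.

T ⋈ Q (natural join on F): {(20, 15, 9, 13, 3), (20, 15, 9, 21, 25), (20, 15, 9, 21, 28), (20, 15, 9, 25, 6), (20, 15, 9, 30, 21), (20, 15, 9, 39, 24), (20, 15, 9, 8, 2), (20, 30, 11, 13, 3), (20, 30, 11, 21, 25), (20, 30, 11, 21, 28), (20, 30, 11, 25, 6), (20, 30, 11, 30, 21), (20, 30, 11, 39, 24), (20, 30, 11, 8, 2)}
(T ⋈ Q) ⋈ P (natural join on G): {(20, 15, 9, 13, 3, a), (20, 15, 9, 13, 3, c), (20, 15, 9, 13, 3, p), (20, 15, 9, 21, 25, z), (20, 15, 9, 21, 28, z), (20, 15, 9, 30, 21, y), (20, 15, 9, 39, 24, n), (20, 15, 9, 8, 2, u), (20, 30, 11, 13, 3, a), (20, 30, 11, 13, 3, c), (20, 30, 11, 13, 3, p), (20, 30, 11, 21, 25, z), (20, 30, 11, 21, 28, z), (20, 30, 11, 30, 21, y), (20, 30, 11, 39, 24, n), (20, 30, 11, 8, 2, u)}
Selection G != 30: {(20, 15, 9, 13, 3, a), (20, 15, 9, 13, 3, c), (20, 15, 9, 13, 3, p), (20, 15, 9, 21, 25, z), (20, 15, 9, 21, 28, z), (20, 15, 9, 39, 24, n), (20, 15, 9, 8, 2, u), (20, 30, 11, 13, 3, a), (20, 30, 11, 13, 3, c), (20, 30, 11, 13, 3, p), (20, 30, 11, 21, 25, z), (20, 30, 11, 21, 28, z), (20, 30, 11, 39, 24, n), (20, 30, 11, 8, 2, u)}
π_{A, D} gives {(15, 2), (15, 24), (15, 25), (15, 28), (15, 3), (30, 2), (30, 24), (30, 25), (30, 28), (30, 3)} (4 duplicate(s) eliminated).

{(15, 2), (15, 24), (15, 25), (15, 28), (15, 3), (30, 2), (30, 24), (30, 25), (30, 28), (30, 3)}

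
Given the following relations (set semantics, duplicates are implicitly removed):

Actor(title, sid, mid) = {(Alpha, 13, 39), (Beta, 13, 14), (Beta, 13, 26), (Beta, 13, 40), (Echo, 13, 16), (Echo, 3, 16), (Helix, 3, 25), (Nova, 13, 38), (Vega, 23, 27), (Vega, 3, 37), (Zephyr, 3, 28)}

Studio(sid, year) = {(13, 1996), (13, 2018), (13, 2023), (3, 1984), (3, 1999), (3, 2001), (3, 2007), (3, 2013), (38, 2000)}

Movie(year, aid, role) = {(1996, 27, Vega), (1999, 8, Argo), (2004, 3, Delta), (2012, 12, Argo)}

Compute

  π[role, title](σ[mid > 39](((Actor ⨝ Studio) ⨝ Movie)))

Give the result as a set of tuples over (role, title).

Actor ⋈ Studio (natural join on sid): {(Alpha, 13, 39, 1996), (Alpha, 13, 39, 2018), (Alpha, 13, 39, 2023), (Beta, 13, 14, 1996), (Beta, 13, 14, 2018), (Beta, 13, 14, 2023), (Beta, 13, 26, 1996), (Beta, 13, 26, 2018), (Beta, 13, 26, 2023), (Beta, 13, 40, 1996), (Beta, 13, 40, 2018), (Beta, 13, 40, 2023), (Echo, 13, 16, 1996), (Echo, 13, 16, 2018), (Echo, 13, 16, 2023), (Echo, 3, 16, 1984), (Echo, 3, 16, 1999), (Echo, 3, 16, 2001), (Echo, 3, 16, 2007), (Echo, 3, 16, 2013), (Helix, 3, 25, 1984), (Helix, 3, 25, 1999), (Helix, 3, 25, 2001), (Helix, 3, 25, 2007), (Helix, 3, 25, 2013), (Nova, 13, 38, 1996), (Nova, 13, 38, 2018), (Nova, 13, 38, 2023), (Vega, 3, 37, 1984), (Vega, 3, 37, 1999), (Vega, 3, 37, 2001), (Vega, 3, 37, 2007), (Vega, 3, 37, 2013), (Zephyr, 3, 28, 1984), (Zephyr, 3, 28, 1999), (Zephyr, 3, 28, 2001), (Zephyr, 3, 28, 2007), (Zephyr, 3, 28, 2013)}
(Actor ⨝ Studio) ⋈ Movie (natural join on year): {(Alpha, 13, 39, 1996, 27, Vega), (Beta, 13, 14, 1996, 27, Vega), (Beta, 13, 26, 1996, 27, Vega), (Beta, 13, 40, 1996, 27, Vega), (Echo, 13, 16, 1996, 27, Vega), (Echo, 3, 16, 1999, 8, Argo), (Helix, 3, 25, 1999, 8, Argo), (Nova, 13, 38, 1996, 27, Vega), (Vega, 3, 37, 1999, 8, Argo), (Zephyr, 3, 28, 1999, 8, Argo)}
Selection mid > 39: {(Beta, 13, 40, 1996, 27, Vega)}
Keep only column(s) role, title: {(Vega, Beta)}

{(Vega, Beta)}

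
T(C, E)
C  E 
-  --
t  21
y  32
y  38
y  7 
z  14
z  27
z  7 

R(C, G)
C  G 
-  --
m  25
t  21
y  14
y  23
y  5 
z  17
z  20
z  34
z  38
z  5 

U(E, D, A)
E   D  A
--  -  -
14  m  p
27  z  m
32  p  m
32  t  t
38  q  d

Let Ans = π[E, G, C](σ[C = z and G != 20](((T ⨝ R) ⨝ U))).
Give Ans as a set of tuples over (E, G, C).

{(14, 17, z), (14, 34, z), (14, 38, z), (14, 5, z), (27, 17, z), (27, 34, z), (27, 38, z), (27, 5, z)}

T ⋈ R (natural join on C): {(t, 21, 21), (y, 32, 14), (y, 32, 23), (y, 32, 5), (y, 38, 14), (y, 38, 23), (y, 38, 5), (y, 7, 14), (y, 7, 23), (y, 7, 5), (z, 14, 17), (z, 14, 20), (z, 14, 34), (z, 14, 38), (z, 14, 5), (z, 27, 17), (z, 27, 20), (z, 27, 34), (z, 27, 38), (z, 27, 5), (z, 7, 17), (z, 7, 20), (z, 7, 34), (z, 7, 38), (z, 7, 5)}
(T ⨝ R) ⋈ U (natural join on E): {(y, 32, 14, p, m), (y, 32, 14, t, t), (y, 32, 23, p, m), (y, 32, 23, t, t), (y, 32, 5, p, m), (y, 32, 5, t, t), (y, 38, 14, q, d), (y, 38, 23, q, d), (y, 38, 5, q, d), (z, 14, 17, m, p), (z, 14, 20, m, p), (z, 14, 34, m, p), (z, 14, 38, m, p), (z, 14, 5, m, p), (z, 27, 17, z, m), (z, 27, 20, z, m), (z, 27, 34, z, m), (z, 27, 38, z, m), (z, 27, 5, z, m)}
Filtering on C = z and G != 20 leaves {(z, 14, 17, m, p), (z, 14, 34, m, p), (z, 14, 38, m, p), (z, 14, 5, m, p), (z, 27, 17, z, m), (z, 27, 34, z, m), (z, 27, 38, z, m), (z, 27, 5, z, m)}.
π_{E, G, C} gives {(14, 17, z), (14, 34, z), (14, 38, z), (14, 5, z), (27, 17, z), (27, 34, z), (27, 38, z), (27, 5, z)}.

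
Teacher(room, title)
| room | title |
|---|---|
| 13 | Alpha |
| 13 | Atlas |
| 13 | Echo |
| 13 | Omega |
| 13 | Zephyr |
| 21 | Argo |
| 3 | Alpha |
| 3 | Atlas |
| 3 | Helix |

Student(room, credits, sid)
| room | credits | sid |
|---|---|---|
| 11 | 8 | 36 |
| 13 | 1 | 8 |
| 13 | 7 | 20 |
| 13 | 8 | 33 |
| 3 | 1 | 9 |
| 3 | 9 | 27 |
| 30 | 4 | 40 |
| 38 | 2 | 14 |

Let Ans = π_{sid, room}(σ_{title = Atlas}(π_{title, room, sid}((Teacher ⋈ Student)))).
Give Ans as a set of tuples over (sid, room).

Natural join on room: {(13, Alpha, 1, 8), (13, Alpha, 7, 20), (13, Alpha, 8, 33), (13, Atlas, 1, 8), (13, Atlas, 7, 20), (13, Atlas, 8, 33), (13, Echo, 1, 8), (13, Echo, 7, 20), (13, Echo, 8, 33), (13, Omega, 1, 8), (13, Omega, 7, 20), (13, Omega, 8, 33), (13, Zephyr, 1, 8), (13, Zephyr, 7, 20), (13, Zephyr, 8, 33), (3, Alpha, 1, 9), (3, Alpha, 9, 27), (3, Atlas, 1, 9), (3, Atlas, 9, 27), (3, Helix, 1, 9), (3, Helix, 9, 27)}
Keep only column(s) title, room, sid: {(Alpha, 13, 20), (Alpha, 13, 33), (Alpha, 13, 8), (Alpha, 3, 27), (Alpha, 3, 9), (Atlas, 13, 20), (Atlas, 13, 33), (Atlas, 13, 8), (Atlas, 3, 27), (Atlas, 3, 9), (Echo, 13, 20), (Echo, 13, 33), (Echo, 13, 8), (Helix, 3, 27), (Helix, 3, 9), (Omega, 13, 20), (Omega, 13, 33), (Omega, 13, 8), (Zephyr, 13, 20), (Zephyr, 13, 33), (Zephyr, 13, 8)}
Apply σ_{title = Atlas}; surviving tuples: {(Atlas, 13, 20), (Atlas, 13, 33), (Atlas, 13, 8), (Atlas, 3, 27), (Atlas, 3, 9)}
Keep only column(s) sid, room: {(20, 13), (27, 3), (33, 13), (8, 13), (9, 3)}

{(20, 13), (27, 3), (33, 13), (8, 13), (9, 3)}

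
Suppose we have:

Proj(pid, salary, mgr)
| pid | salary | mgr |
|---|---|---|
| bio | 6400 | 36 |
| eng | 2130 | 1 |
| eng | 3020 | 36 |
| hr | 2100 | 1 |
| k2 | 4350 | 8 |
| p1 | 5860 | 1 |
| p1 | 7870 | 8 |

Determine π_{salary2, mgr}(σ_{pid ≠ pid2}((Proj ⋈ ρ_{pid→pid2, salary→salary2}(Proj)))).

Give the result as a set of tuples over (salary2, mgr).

ρ[pid→pid2, salary→salary2]: schema becomes (pid2, salary2, mgr); tuples unchanged.
Joining Proj and ρ_{pid→pid2, salary→salary2}(Proj) on mgr yields {(bio, 6400, 36, bio, 6400), (bio, 6400, 36, eng, 3020), (eng, 2130, 1, eng, 2130), (eng, 2130, 1, hr, 2100), (eng, 2130, 1, p1, 5860), (eng, 3020, 36, bio, 6400), (eng, 3020, 36, eng, 3020), (hr, 2100, 1, eng, 2130), (hr, 2100, 1, hr, 2100), (hr, 2100, 1, p1, 5860), (k2, 4350, 8, k2, 4350), (k2, 4350, 8, p1, 7870), (p1, 5860, 1, eng, 2130), (p1, 5860, 1, hr, 2100), (p1, 5860, 1, p1, 5860), (p1, 7870, 8, k2, 4350), (p1, 7870, 8, p1, 7870)}.
σ[pid ≠ pid2]: keep tuples satisfying pid ≠ pid2 → {(bio, 6400, 36, eng, 3020), (eng, 2130, 1, hr, 2100), (eng, 2130, 1, p1, 5860), (eng, 3020, 36, bio, 6400), (hr, 2100, 1, eng, 2130), (hr, 2100, 1, p1, 5860), (k2, 4350, 8, p1, 7870), (p1, 5860, 1, eng, 2130), (p1, 5860, 1, hr, 2100), (p1, 7870, 8, k2, 4350)}
Projecting to salary2, mgr (3 duplicate(s) eliminated): {(2100, 1), (2130, 1), (3020, 36), (4350, 8), (5860, 1), (6400, 36), (7870, 8)}

{(2100, 1), (2130, 1), (3020, 36), (4350, 8), (5860, 1), (6400, 36), (7870, 8)}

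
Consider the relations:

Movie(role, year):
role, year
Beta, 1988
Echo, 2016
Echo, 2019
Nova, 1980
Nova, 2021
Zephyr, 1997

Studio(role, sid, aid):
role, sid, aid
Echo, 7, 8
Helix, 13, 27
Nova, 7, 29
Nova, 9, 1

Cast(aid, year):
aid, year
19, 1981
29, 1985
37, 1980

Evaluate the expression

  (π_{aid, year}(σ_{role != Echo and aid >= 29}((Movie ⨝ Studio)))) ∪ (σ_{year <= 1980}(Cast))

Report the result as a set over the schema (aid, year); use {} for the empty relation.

Movie ⋈ Studio (natural join on role): {(Echo, 2016, 7, 8), (Echo, 2019, 7, 8), (Nova, 1980, 7, 29), (Nova, 1980, 9, 1), (Nova, 2021, 7, 29), (Nova, 2021, 9, 1)}
Apply σ_{role != Echo and aid >= 29}; surviving tuples: {(Nova, 1980, 7, 29), (Nova, 2021, 7, 29)}
Projecting to aid, year: {(29, 1980), (29, 2021)}
Apply σ_{year <= 1980}; surviving tuples: {(37, 1980)}
Union: {(29, 1980), (29, 2021)} with {(37, 1980)} → {(29, 1980), (29, 2021), (37, 1980)}

{(29, 1980), (29, 2021), (37, 1980)}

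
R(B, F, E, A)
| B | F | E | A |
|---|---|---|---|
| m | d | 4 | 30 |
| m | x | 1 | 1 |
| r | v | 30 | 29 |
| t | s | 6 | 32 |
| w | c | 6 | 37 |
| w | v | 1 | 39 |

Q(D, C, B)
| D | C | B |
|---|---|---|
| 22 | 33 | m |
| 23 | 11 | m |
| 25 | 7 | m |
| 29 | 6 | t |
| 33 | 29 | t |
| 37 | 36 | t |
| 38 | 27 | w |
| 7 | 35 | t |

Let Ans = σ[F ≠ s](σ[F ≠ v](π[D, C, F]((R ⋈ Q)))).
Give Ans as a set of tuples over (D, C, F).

Joining R and Q on B yields {(m, d, 4, 30, 22, 33), (m, d, 4, 30, 23, 11), (m, d, 4, 30, 25, 7), (m, x, 1, 1, 22, 33), (m, x, 1, 1, 23, 11), (m, x, 1, 1, 25, 7), (t, s, 6, 32, 29, 6), (t, s, 6, 32, 33, 29), (t, s, 6, 32, 37, 36), (t, s, 6, 32, 7, 35), (w, c, 6, 37, 38, 27), (w, v, 1, 39, 38, 27)}.
Projecting to D, C, F: {(22, 33, d), (22, 33, x), (23, 11, d), (23, 11, x), (25, 7, d), (25, 7, x), (29, 6, s), (33, 29, s), (37, 36, s), (38, 27, c), (38, 27, v), (7, 35, s)}
Filtering on F ≠ v leaves {(22, 33, d), (22, 33, x), (23, 11, d), (23, 11, x), (25, 7, d), (25, 7, x), (29, 6, s), (33, 29, s), (37, 36, s), (38, 27, c), (7, 35, s)}.
Filtering on F ≠ s leaves {(22, 33, d), (22, 33, x), (23, 11, d), (23, 11, x), (25, 7, d), (25, 7, x), (38, 27, c)}.

{(22, 33, d), (22, 33, x), (23, 11, d), (23, 11, x), (25, 7, d), (25, 7, x), (38, 27, c)}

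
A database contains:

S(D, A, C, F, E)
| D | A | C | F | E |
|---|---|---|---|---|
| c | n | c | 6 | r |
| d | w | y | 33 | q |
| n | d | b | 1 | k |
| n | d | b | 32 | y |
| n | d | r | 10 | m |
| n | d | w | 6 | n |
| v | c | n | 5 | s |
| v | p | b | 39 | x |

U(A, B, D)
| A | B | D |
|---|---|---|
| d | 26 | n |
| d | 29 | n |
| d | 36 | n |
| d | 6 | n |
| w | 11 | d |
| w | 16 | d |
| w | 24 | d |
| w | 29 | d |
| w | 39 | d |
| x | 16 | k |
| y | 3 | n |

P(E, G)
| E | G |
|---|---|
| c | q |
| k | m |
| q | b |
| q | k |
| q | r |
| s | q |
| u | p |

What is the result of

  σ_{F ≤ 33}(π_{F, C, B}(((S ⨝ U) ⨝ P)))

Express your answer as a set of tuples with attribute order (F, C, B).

Joining S and U on D, A yields {(d, w, y, 33, q, 11), (d, w, y, 33, q, 16), (d, w, y, 33, q, 24), (d, w, y, 33, q, 29), (d, w, y, 33, q, 39), (n, d, b, 1, k, 26), (n, d, b, 1, k, 29), (n, d, b, 1, k, 36), (n, d, b, 1, k, 6), (n, d, b, 32, y, 26), (n, d, b, 32, y, 29), (n, d, b, 32, y, 36), (n, d, b, 32, y, 6), (n, d, r, 10, m, 26), (n, d, r, 10, m, 29), (n, d, r, 10, m, 36), (n, d, r, 10, m, 6), (n, d, w, 6, n, 26), (n, d, w, 6, n, 29), (n, d, w, 6, n, 36), (n, d, w, 6, n, 6)}.
Joining (S ⨝ U) and P on E yields {(d, w, y, 33, q, 11, b), (d, w, y, 33, q, 11, k), (d, w, y, 33, q, 11, r), (d, w, y, 33, q, 16, b), (d, w, y, 33, q, 16, k), (d, w, y, 33, q, 16, r), (d, w, y, 33, q, 24, b), (d, w, y, 33, q, 24, k), (d, w, y, 33, q, 24, r), (d, w, y, 33, q, 29, b), (d, w, y, 33, q, 29, k), (d, w, y, 33, q, 29, r), (d, w, y, 33, q, 39, b), (d, w, y, 33, q, 39, k), (d, w, y, 33, q, 39, r), (n, d, b, 1, k, 26, m), (n, d, b, 1, k, 29, m), (n, d, b, 1, k, 36, m), (n, d, b, 1, k, 6, m)}.
π_{F, C, B} gives {(1, b, 26), (1, b, 29), (1, b, 36), (1, b, 6), (33, y, 11), (33, y, 16), (33, y, 24), (33, y, 29), (33, y, 39)} (10 duplicate(s) eliminated).
Selection F ≤ 33: {(1, b, 26), (1, b, 29), (1, b, 36), (1, b, 6), (33, y, 11), (33, y, 16), (33, y, 24), (33, y, 29), (33, y, 39)}

{(1, b, 26), (1, b, 29), (1, b, 36), (1, b, 6), (33, y, 11), (33, y, 16), (33, y, 24), (33, y, 29), (33, y, 39)}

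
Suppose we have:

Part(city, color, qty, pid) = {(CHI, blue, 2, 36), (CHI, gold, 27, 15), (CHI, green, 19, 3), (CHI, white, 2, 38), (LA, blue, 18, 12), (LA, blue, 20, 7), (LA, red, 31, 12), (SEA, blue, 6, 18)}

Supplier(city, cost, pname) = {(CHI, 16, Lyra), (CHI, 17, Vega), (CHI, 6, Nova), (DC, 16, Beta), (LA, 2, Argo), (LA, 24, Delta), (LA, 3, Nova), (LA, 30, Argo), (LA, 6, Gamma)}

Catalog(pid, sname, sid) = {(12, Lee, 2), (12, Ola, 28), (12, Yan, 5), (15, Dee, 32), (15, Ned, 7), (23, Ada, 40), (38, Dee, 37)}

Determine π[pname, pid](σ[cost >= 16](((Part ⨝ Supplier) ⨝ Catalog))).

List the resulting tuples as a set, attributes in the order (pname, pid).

{(Argo, 12), (Delta, 12), (Lyra, 15), (Lyra, 38), (Vega, 15), (Vega, 38)}

Natural join on city: {(CHI, blue, 2, 36, 16, Lyra), (CHI, blue, 2, 36, 17, Vega), (CHI, blue, 2, 36, 6, Nova), (CHI, gold, 27, 15, 16, Lyra), (CHI, gold, 27, 15, 17, Vega), (CHI, gold, 27, 15, 6, Nova), (CHI, green, 19, 3, 16, Lyra), (CHI, green, 19, 3, 17, Vega), (CHI, green, 19, 3, 6, Nova), (CHI, white, 2, 38, 16, Lyra), (CHI, white, 2, 38, 17, Vega), (CHI, white, 2, 38, 6, Nova), (LA, blue, 18, 12, 2, Argo), (LA, blue, 18, 12, 24, Delta), (LA, blue, 18, 12, 3, Nova), (LA, blue, 18, 12, 30, Argo), (LA, blue, 18, 12, 6, Gamma), (LA, blue, 20, 7, 2, Argo), (LA, blue, 20, 7, 24, Delta), (LA, blue, 20, 7, 3, Nova), (LA, blue, 20, 7, 30, Argo), (LA, blue, 20, 7, 6, Gamma), (LA, red, 31, 12, 2, Argo), (LA, red, 31, 12, 24, Delta), (LA, red, 31, 12, 3, Nova), (LA, red, 31, 12, 30, Argo), (LA, red, 31, 12, 6, Gamma)}
Natural join on pid: {(CHI, gold, 27, 15, 16, Lyra, Dee, 32), (CHI, gold, 27, 15, 16, Lyra, Ned, 7), (CHI, gold, 27, 15, 17, Vega, Dee, 32), (CHI, gold, 27, 15, 17, Vega, Ned, 7), (CHI, gold, 27, 15, 6, Nova, Dee, 32), (CHI, gold, 27, 15, 6, Nova, Ned, 7), (CHI, white, 2, 38, 16, Lyra, Dee, 37), (CHI, white, 2, 38, 17, Vega, Dee, 37), (CHI, white, 2, 38, 6, Nova, Dee, 37), (LA, blue, 18, 12, 2, Argo, Lee, 2), (LA, blue, 18, 12, 2, Argo, Ola, 28), (LA, blue, 18, 12, 2, Argo, Yan, 5), (LA, blue, 18, 12, 24, Delta, Lee, 2), (LA, blue, 18, 12, 24, Delta, Ola, 28), (LA, blue, 18, 12, 24, Delta, Yan, 5), (LA, blue, 18, 12, 3, Nova, Lee, 2), (LA, blue, 18, 12, 3, Nova, Ola, 28), (LA, blue, 18, 12, 3, Nova, Yan, 5), (LA, blue, 18, 12, 30, Argo, Lee, 2), (LA, blue, 18, 12, 30, Argo, Ola, 28), (LA, blue, 18, 12, 30, Argo, Yan, 5), (LA, blue, 18, 12, 6, Gamma, Lee, 2), (LA, blue, 18, 12, 6, Gamma, Ola, 28), (LA, blue, 18, 12, 6, Gamma, Yan, 5), (LA, red, 31, 12, 2, Argo, Lee, 2), (LA, red, 31, 12, 2, Argo, Ola, 28), (LA, red, 31, 12, 2, Argo, Yan, 5), (LA, red, 31, 12, 24, Delta, Lee, 2), (LA, red, 31, 12, 24, Delta, Ola, 28), (LA, red, 31, 12, 24, Delta, Yan, 5), (LA, red, 31, 12, 3, Nova, Lee, 2), (LA, red, 31, 12, 3, Nova, Ola, 28), (LA, red, 31, 12, 3, Nova, Yan, 5), (LA, red, 31, 12, 30, Argo, Lee, 2), (LA, red, 31, 12, 30, Argo, Ola, 28), (LA, red, 31, 12, 30, Argo, Yan, 5), (LA, red, 31, 12, 6, Gamma, Lee, 2), (LA, red, 31, 12, 6, Gamma, Ola, 28), (LA, red, 31, 12, 6, Gamma, Yan, 5)}
Selection cost >= 16: {(CHI, gold, 27, 15, 16, Lyra, Dee, 32), (CHI, gold, 27, 15, 16, Lyra, Ned, 7), (CHI, gold, 27, 15, 17, Vega, Dee, 32), (CHI, gold, 27, 15, 17, Vega, Ned, 7), (CHI, white, 2, 38, 16, Lyra, Dee, 37), (CHI, white, 2, 38, 17, Vega, Dee, 37), (LA, blue, 18, 12, 24, Delta, Lee, 2), (LA, blue, 18, 12, 24, Delta, Ola, 28), (LA, blue, 18, 12, 24, Delta, Yan, 5), (LA, blue, 18, 12, 30, Argo, Lee, 2), (LA, blue, 18, 12, 30, Argo, Ola, 28), (LA, blue, 18, 12, 30, Argo, Yan, 5), (LA, red, 31, 12, 24, Delta, Lee, 2), (LA, red, 31, 12, 24, Delta, Ola, 28), (LA, red, 31, 12, 24, Delta, Yan, 5), (LA, red, 31, 12, 30, Argo, Lee, 2), (LA, red, 31, 12, 30, Argo, Ola, 28), (LA, red, 31, 12, 30, Argo, Yan, 5)}
Keep only column(s) pname, pid (12 duplicate(s) eliminated): {(Argo, 12), (Delta, 12), (Lyra, 15), (Lyra, 38), (Vega, 15), (Vega, 38)}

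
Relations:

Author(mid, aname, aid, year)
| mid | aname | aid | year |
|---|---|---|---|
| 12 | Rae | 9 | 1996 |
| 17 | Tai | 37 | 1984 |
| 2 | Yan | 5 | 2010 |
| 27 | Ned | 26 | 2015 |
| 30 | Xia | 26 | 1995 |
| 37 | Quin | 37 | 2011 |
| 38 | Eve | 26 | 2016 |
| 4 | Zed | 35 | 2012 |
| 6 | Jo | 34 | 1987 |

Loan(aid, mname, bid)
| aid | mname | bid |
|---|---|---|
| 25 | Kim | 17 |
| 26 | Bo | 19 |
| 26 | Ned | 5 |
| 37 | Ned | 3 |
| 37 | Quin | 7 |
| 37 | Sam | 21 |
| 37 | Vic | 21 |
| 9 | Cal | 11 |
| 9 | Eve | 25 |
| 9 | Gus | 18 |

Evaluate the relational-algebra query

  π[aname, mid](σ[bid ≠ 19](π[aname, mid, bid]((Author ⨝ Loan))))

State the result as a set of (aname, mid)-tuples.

{(Eve, 38), (Ned, 27), (Quin, 37), (Rae, 12), (Tai, 17), (Xia, 30)}

Joining Author and Loan on aid yields {(12, Rae, 9, 1996, Cal, 11), (12, Rae, 9, 1996, Eve, 25), (12, Rae, 9, 1996, Gus, 18), (17, Tai, 37, 1984, Ned, 3), (17, Tai, 37, 1984, Quin, 7), (17, Tai, 37, 1984, Sam, 21), (17, Tai, 37, 1984, Vic, 21), (27, Ned, 26, 2015, Bo, 19), (27, Ned, 26, 2015, Ned, 5), (30, Xia, 26, 1995, Bo, 19), (30, Xia, 26, 1995, Ned, 5), (37, Quin, 37, 2011, Ned, 3), (37, Quin, 37, 2011, Quin, 7), (37, Quin, 37, 2011, Sam, 21), (37, Quin, 37, 2011, Vic, 21), (38, Eve, 26, 2016, Bo, 19), (38, Eve, 26, 2016, Ned, 5)}.
Keep only column(s) aname, mid, bid (2 duplicate(s) eliminated): {(Eve, 38, 19), (Eve, 38, 5), (Ned, 27, 19), (Ned, 27, 5), (Quin, 37, 21), (Quin, 37, 3), (Quin, 37, 7), (Rae, 12, 11), (Rae, 12, 18), (Rae, 12, 25), (Tai, 17, 21), (Tai, 17, 3), (Tai, 17, 7), (Xia, 30, 19), (Xia, 30, 5)}
σ[bid ≠ 19]: keep tuples satisfying bid ≠ 19 → {(Eve, 38, 5), (Ned, 27, 5), (Quin, 37, 21), (Quin, 37, 3), (Quin, 37, 7), (Rae, 12, 11), (Rae, 12, 18), (Rae, 12, 25), (Tai, 17, 21), (Tai, 17, 3), (Tai, 17, 7), (Xia, 30, 5)}
Keep only column(s) aname, mid (6 duplicate(s) eliminated): {(Eve, 38), (Ned, 27), (Quin, 37), (Rae, 12), (Tai, 17), (Xia, 30)}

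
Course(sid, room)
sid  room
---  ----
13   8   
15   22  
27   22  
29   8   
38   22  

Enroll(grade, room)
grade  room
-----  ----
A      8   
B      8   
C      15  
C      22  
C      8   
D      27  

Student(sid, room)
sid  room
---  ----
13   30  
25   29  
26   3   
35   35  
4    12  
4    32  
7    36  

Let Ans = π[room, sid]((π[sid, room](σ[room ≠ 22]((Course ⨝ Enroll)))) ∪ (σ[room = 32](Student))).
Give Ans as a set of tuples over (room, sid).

Natural join on room: {(13, 8, A), (13, 8, B), (13, 8, C), (15, 22, C), (27, 22, C), (29, 8, A), (29, 8, B), (29, 8, C), (38, 22, C)}
σ[room ≠ 22]: keep tuples satisfying room ≠ 22 → {(13, 8, A), (13, 8, B), (13, 8, C), (29, 8, A), (29, 8, B), (29, 8, C)}
Projecting to sid, room (4 duplicate(s) eliminated): {(13, 8), (29, 8)}
σ[room = 32]: keep tuples satisfying room = 32 → {(4, 32)}
Set union of the two operands is {(13, 8), (29, 8), (4, 32)}.
Projecting to room, sid: {(32, 4), (8, 13), (8, 29)}

{(32, 4), (8, 13), (8, 29)}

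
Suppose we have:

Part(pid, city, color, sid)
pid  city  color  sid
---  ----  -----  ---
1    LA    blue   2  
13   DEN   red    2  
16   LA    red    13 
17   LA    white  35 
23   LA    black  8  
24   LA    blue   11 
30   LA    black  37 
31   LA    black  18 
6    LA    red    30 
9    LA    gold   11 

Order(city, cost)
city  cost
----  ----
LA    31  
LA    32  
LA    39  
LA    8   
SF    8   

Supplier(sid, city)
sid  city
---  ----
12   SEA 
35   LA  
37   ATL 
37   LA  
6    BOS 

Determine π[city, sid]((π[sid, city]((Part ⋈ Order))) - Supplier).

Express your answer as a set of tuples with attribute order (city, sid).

{(LA, 11), (LA, 13), (LA, 18), (LA, 2), (LA, 30), (LA, 8)}

Natural join on city: {(1, LA, blue, 2, 31), (1, LA, blue, 2, 32), (1, LA, blue, 2, 39), (1, LA, blue, 2, 8), (16, LA, red, 13, 31), (16, LA, red, 13, 32), (16, LA, red, 13, 39), (16, LA, red, 13, 8), (17, LA, white, 35, 31), (17, LA, white, 35, 32), (17, LA, white, 35, 39), (17, LA, white, 35, 8), (23, LA, black, 8, 31), (23, LA, black, 8, 32), (23, LA, black, 8, 39), (23, LA, black, 8, 8), (24, LA, blue, 11, 31), (24, LA, blue, 11, 32), (24, LA, blue, 11, 39), (24, LA, blue, 11, 8), (30, LA, black, 37, 31), (30, LA, black, 37, 32), (30, LA, black, 37, 39), (30, LA, black, 37, 8), (31, LA, black, 18, 31), (31, LA, black, 18, 32), (31, LA, black, 18, 39), (31, LA, black, 18, 8), (6, LA, red, 30, 31), (6, LA, red, 30, 32), (6, LA, red, 30, 39), (6, LA, red, 30, 8), (9, LA, gold, 11, 31), (9, LA, gold, 11, 32), (9, LA, gold, 11, 39), (9, LA, gold, 11, 8)}
π[sid, city]: project onto (sid, city) (28 duplicate(s) eliminated) → {(11, LA), (13, LA), (18, LA), (2, LA), (30, LA), (35, LA), (37, LA), (8, LA)}
Set difference of the two operands is {(11, LA), (13, LA), (18, LA), (2, LA), (30, LA), (8, LA)}.
π[city, sid]: project onto (city, sid) → {(LA, 11), (LA, 13), (LA, 18), (LA, 2), (LA, 30), (LA, 8)}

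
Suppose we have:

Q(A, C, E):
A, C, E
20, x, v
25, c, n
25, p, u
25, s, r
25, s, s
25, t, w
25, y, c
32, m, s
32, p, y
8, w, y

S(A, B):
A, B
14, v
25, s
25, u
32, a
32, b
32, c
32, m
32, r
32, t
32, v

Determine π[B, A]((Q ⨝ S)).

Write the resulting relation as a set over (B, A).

Natural join on A: {(25, c, n, s), (25, c, n, u), (25, p, u, s), (25, p, u, u), (25, s, r, s), (25, s, r, u), (25, s, s, s), (25, s, s, u), (25, t, w, s), (25, t, w, u), (25, y, c, s), (25, y, c, u), (32, m, s, a), (32, m, s, b), (32, m, s, c), (32, m, s, m), (32, m, s, r), (32, m, s, t), (32, m, s, v), (32, p, y, a), (32, p, y, b), (32, p, y, c), (32, p, y, m), (32, p, y, r), (32, p, y, t), (32, p, y, v)}
Projecting to B, A (17 duplicate(s) eliminated): {(a, 32), (b, 32), (c, 32), (m, 32), (r, 32), (s, 25), (t, 32), (u, 25), (v, 32)}

{(a, 32), (b, 32), (c, 32), (m, 32), (r, 32), (s, 25), (t, 32), (u, 25), (v, 32)}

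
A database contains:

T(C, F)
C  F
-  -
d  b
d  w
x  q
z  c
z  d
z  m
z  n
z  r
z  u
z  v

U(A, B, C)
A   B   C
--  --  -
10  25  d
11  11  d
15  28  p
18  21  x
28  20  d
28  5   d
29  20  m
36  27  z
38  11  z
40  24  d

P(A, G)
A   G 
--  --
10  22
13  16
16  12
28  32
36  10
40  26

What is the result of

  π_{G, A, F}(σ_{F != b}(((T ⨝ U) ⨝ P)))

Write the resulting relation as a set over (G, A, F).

T ⋈ U (natural join on C): {(d, b, 10, 25), (d, b, 11, 11), (d, b, 28, 20), (d, b, 28, 5), (d, b, 40, 24), (d, w, 10, 25), (d, w, 11, 11), (d, w, 28, 20), (d, w, 28, 5), (d, w, 40, 24), (x, q, 18, 21), (z, c, 36, 27), (z, c, 38, 11), (z, d, 36, 27), (z, d, 38, 11), (z, m, 36, 27), (z, m, 38, 11), (z, n, 36, 27), (z, n, 38, 11), (z, r, 36, 27), (z, r, 38, 11), (z, u, 36, 27), (z, u, 38, 11), (z, v, 36, 27), (z, v, 38, 11)}
(T ⨝ U) ⋈ P (natural join on A): {(d, b, 10, 25, 22), (d, b, 28, 20, 32), (d, b, 28, 5, 32), (d, b, 40, 24, 26), (d, w, 10, 25, 22), (d, w, 28, 20, 32), (d, w, 28, 5, 32), (d, w, 40, 24, 26), (z, c, 36, 27, 10), (z, d, 36, 27, 10), (z, m, 36, 27, 10), (z, n, 36, 27, 10), (z, r, 36, 27, 10), (z, u, 36, 27, 10), (z, v, 36, 27, 10)}
σ[F != b]: keep tuples satisfying F != b → {(d, w, 10, 25, 22), (d, w, 28, 20, 32), (d, w, 28, 5, 32), (d, w, 40, 24, 26), (z, c, 36, 27, 10), (z, d, 36, 27, 10), (z, m, 36, 27, 10), (z, n, 36, 27, 10), (z, r, 36, 27, 10), (z, u, 36, 27, 10), (z, v, 36, 27, 10)}
π_{G, A, F} gives {(10, 36, c), (10, 36, d), (10, 36, m), (10, 36, n), (10, 36, r), (10, 36, u), (10, 36, v), (22, 10, w), (26, 40, w), (32, 28, w)} (1 duplicate(s) eliminated).

{(10, 36, c), (10, 36, d), (10, 36, m), (10, 36, n), (10, 36, r), (10, 36, u), (10, 36, v), (22, 10, w), (26, 40, w), (32, 28, w)}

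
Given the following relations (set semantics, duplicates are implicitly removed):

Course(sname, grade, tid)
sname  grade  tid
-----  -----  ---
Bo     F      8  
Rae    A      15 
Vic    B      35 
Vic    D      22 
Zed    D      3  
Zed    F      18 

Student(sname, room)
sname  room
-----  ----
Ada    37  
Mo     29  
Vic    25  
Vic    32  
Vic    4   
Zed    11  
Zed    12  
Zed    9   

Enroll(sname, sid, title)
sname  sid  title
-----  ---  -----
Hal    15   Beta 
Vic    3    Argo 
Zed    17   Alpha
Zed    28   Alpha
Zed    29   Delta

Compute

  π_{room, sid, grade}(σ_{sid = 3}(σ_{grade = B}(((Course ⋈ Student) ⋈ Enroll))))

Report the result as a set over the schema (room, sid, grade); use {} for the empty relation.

Joining Course and Student on sname yields {(Vic, B, 35, 25), (Vic, B, 35, 32), (Vic, B, 35, 4), (Vic, D, 22, 25), (Vic, D, 22, 32), (Vic, D, 22, 4), (Zed, D, 3, 11), (Zed, D, 3, 12), (Zed, D, 3, 9), (Zed, F, 18, 11), (Zed, F, 18, 12), (Zed, F, 18, 9)}.
Joining (Course ⋈ Student) and Enroll on sname yields {(Vic, B, 35, 25, 3, Argo), (Vic, B, 35, 32, 3, Argo), (Vic, B, 35, 4, 3, Argo), (Vic, D, 22, 25, 3, Argo), (Vic, D, 22, 32, 3, Argo), (Vic, D, 22, 4, 3, Argo), (Zed, D, 3, 11, 17, Alpha), (Zed, D, 3, 11, 28, Alpha), (Zed, D, 3, 11, 29, Delta), (Zed, D, 3, 12, 17, Alpha), (Zed, D, 3, 12, 28, Alpha), (Zed, D, 3, 12, 29, Delta), (Zed, D, 3, 9, 17, Alpha), (Zed, D, 3, 9, 28, Alpha), (Zed, D, 3, 9, 29, Delta), (Zed, F, 18, 11, 17, Alpha), (Zed, F, 18, 11, 28, Alpha), (Zed, F, 18, 11, 29, Delta), (Zed, F, 18, 12, 17, Alpha), (Zed, F, 18, 12, 28, Alpha), (Zed, F, 18, 12, 29, Delta), (Zed, F, 18, 9, 17, Alpha), (Zed, F, 18, 9, 28, Alpha), (Zed, F, 18, 9, 29, Delta)}.
Apply σ_{grade = B}; surviving tuples: {(Vic, B, 35, 25, 3, Argo), (Vic, B, 35, 32, 3, Argo), (Vic, B, 35, 4, 3, Argo)}
Apply σ_{sid = 3}; surviving tuples: {(Vic, B, 35, 25, 3, Argo), (Vic, B, 35, 32, 3, Argo), (Vic, B, 35, 4, 3, Argo)}
π[room, sid, grade]: project onto (room, sid, grade) → {(25, 3, B), (32, 3, B), (4, 3, B)}

{(25, 3, B), (32, 3, B), (4, 3, B)}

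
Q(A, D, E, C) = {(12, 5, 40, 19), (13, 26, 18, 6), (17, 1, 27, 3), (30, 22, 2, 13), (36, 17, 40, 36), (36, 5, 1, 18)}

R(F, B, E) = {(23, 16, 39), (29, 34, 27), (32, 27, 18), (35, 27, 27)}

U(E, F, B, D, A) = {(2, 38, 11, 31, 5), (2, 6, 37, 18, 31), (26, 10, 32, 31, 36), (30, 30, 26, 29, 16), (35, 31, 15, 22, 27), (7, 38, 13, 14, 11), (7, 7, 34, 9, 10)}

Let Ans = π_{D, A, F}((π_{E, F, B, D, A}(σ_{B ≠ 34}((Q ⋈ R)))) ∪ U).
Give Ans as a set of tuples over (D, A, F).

{(1, 17, 35), (14, 11, 38), (18, 31, 6), (22, 27, 31), (26, 13, 32), (29, 16, 30), (31, 36, 10), (31, 5, 38), (9, 10, 7)}

Joining Q and R on E yields {(13, 26, 18, 6, 32, 27), (17, 1, 27, 3, 29, 34), (17, 1, 27, 3, 35, 27)}.
Filtering on B ≠ 34 leaves {(13, 26, 18, 6, 32, 27), (17, 1, 27, 3, 35, 27)}.
π_{E, F, B, D, A} gives {(18, 32, 27, 26, 13), (27, 35, 27, 1, 17)}.
Set union of the two operands is {(18, 32, 27, 26, 13), (2, 38, 11, 31, 5), (2, 6, 37, 18, 31), (26, 10, 32, 31, 36), (27, 35, 27, 1, 17), (30, 30, 26, 29, 16), (35, 31, 15, 22, 27), (7, 38, 13, 14, 11), (7, 7, 34, 9, 10)}.
π_{D, A, F} gives {(1, 17, 35), (14, 11, 38), (18, 31, 6), (22, 27, 31), (26, 13, 32), (29, 16, 30), (31, 36, 10), (31, 5, 38), (9, 10, 7)}.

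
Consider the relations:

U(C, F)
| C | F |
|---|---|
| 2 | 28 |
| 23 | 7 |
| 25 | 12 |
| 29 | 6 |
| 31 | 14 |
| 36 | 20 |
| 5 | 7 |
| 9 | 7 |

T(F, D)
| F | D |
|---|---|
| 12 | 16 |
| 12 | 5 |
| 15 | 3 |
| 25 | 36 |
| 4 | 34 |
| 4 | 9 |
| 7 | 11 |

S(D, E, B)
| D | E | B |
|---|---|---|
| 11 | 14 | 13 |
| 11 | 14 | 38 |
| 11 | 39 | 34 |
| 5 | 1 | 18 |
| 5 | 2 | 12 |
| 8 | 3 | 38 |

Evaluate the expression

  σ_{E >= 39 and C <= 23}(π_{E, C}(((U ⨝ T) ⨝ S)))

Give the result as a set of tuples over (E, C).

{(39, 23), (39, 5), (39, 9)}

Joining U and T on F yields {(23, 7, 11), (25, 12, 16), (25, 12, 5), (5, 7, 11), (9, 7, 11)}.
Joining (U ⨝ T) and S on D yields {(23, 7, 11, 14, 13), (23, 7, 11, 14, 38), (23, 7, 11, 39, 34), (25, 12, 5, 1, 18), (25, 12, 5, 2, 12), (5, 7, 11, 14, 13), (5, 7, 11, 14, 38), (5, 7, 11, 39, 34), (9, 7, 11, 14, 13), (9, 7, 11, 14, 38), (9, 7, 11, 39, 34)}.
π[E, C]: project onto (E, C) (3 duplicate(s) eliminated) → {(1, 25), (14, 23), (14, 5), (14, 9), (2, 25), (39, 23), (39, 5), (39, 9)}
Apply σ_{E >= 39 and C <= 23}; surviving tuples: {(39, 23), (39, 5), (39, 9)}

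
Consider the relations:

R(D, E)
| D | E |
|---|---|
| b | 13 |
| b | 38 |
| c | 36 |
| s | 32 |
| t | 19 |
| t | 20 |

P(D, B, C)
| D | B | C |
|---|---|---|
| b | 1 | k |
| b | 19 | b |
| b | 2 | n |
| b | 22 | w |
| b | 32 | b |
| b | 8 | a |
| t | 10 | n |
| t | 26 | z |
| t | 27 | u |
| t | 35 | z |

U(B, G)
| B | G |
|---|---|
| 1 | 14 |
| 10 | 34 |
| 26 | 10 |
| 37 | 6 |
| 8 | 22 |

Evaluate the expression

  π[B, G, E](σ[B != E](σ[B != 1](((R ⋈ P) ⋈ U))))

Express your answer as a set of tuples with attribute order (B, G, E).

R ⋈ P (natural join on D): {(b, 13, 1, k), (b, 13, 19, b), (b, 13, 2, n), (b, 13, 22, w), (b, 13, 32, b), (b, 13, 8, a), (b, 38, 1, k), (b, 38, 19, b), (b, 38, 2, n), (b, 38, 22, w), (b, 38, 32, b), (b, 38, 8, a), (t, 19, 10, n), (t, 19, 26, z), (t, 19, 27, u), (t, 19, 35, z), (t, 20, 10, n), (t, 20, 26, z), (t, 20, 27, u), (t, 20, 35, z)}
(R ⋈ P) ⋈ U (natural join on B): {(b, 13, 1, k, 14), (b, 13, 8, a, 22), (b, 38, 1, k, 14), (b, 38, 8, a, 22), (t, 19, 10, n, 34), (t, 19, 26, z, 10), (t, 20, 10, n, 34), (t, 20, 26, z, 10)}
Selection B != 1: {(b, 13, 8, a, 22), (b, 38, 8, a, 22), (t, 19, 10, n, 34), (t, 19, 26, z, 10), (t, 20, 10, n, 34), (t, 20, 26, z, 10)}
Selection B != E: {(b, 13, 8, a, 22), (b, 38, 8, a, 22), (t, 19, 10, n, 34), (t, 19, 26, z, 10), (t, 20, 10, n, 34), (t, 20, 26, z, 10)}
π[B, G, E]: project onto (B, G, E) → {(10, 34, 19), (10, 34, 20), (26, 10, 19), (26, 10, 20), (8, 22, 13), (8, 22, 38)}

{(10, 34, 19), (10, 34, 20), (26, 10, 19), (26, 10, 20), (8, 22, 13), (8, 22, 38)}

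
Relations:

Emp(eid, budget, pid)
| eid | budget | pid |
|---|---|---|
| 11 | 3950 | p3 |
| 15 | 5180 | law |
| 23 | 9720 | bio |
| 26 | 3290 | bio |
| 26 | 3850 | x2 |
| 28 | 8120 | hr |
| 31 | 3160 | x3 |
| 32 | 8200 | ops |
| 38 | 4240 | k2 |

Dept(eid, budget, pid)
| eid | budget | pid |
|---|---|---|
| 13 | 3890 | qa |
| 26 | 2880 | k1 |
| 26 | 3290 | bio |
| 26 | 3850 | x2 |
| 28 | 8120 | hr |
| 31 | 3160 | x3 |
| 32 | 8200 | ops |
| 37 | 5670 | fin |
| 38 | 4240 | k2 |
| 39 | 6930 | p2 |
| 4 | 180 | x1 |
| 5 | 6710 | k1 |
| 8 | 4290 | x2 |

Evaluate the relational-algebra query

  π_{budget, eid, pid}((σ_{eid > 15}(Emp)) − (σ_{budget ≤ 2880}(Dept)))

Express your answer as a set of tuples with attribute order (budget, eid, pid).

{(3160, 31, x3), (3290, 26, bio), (3850, 26, x2), (4240, 38, k2), (8120, 28, hr), (8200, 32, ops), (9720, 23, bio)}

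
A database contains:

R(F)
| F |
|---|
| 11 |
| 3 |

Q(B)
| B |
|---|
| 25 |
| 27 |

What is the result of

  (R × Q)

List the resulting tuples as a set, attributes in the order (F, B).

{(11, 25), (11, 27), (3, 25), (3, 27)}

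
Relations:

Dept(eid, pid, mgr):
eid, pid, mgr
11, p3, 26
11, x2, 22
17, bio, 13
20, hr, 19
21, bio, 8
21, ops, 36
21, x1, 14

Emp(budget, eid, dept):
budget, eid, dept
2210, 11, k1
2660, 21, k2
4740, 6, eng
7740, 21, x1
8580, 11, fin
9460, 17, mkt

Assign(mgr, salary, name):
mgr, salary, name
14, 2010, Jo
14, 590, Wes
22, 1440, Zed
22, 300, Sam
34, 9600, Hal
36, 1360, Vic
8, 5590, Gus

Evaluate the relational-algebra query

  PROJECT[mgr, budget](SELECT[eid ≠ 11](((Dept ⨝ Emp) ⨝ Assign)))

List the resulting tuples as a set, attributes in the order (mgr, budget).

Natural join on eid: {(11, p3, 26, 2210, k1), (11, p3, 26, 8580, fin), (11, x2, 22, 2210, k1), (11, x2, 22, 8580, fin), (17, bio, 13, 9460, mkt), (21, bio, 8, 2660, k2), (21, bio, 8, 7740, x1), (21, ops, 36, 2660, k2), (21, ops, 36, 7740, x1), (21, x1, 14, 2660, k2), (21, x1, 14, 7740, x1)}
Natural join on mgr: {(11, x2, 22, 2210, k1, 1440, Zed), (11, x2, 22, 2210, k1, 300, Sam), (11, x2, 22, 8580, fin, 1440, Zed), (11, x2, 22, 8580, fin, 300, Sam), (21, bio, 8, 2660, k2, 5590, Gus), (21, bio, 8, 7740, x1, 5590, Gus), (21, ops, 36, 2660, k2, 1360, Vic), (21, ops, 36, 7740, x1, 1360, Vic), (21, x1, 14, 2660, k2, 2010, Jo), (21, x1, 14, 2660, k2, 590, Wes), (21, x1, 14, 7740, x1, 2010, Jo), (21, x1, 14, 7740, x1, 590, Wes)}
Selection eid ≠ 11: {(21, bio, 8, 2660, k2, 5590, Gus), (21, bio, 8, 7740, x1, 5590, Gus), (21, ops, 36, 2660, k2, 1360, Vic), (21, ops, 36, 7740, x1, 1360, Vic), (21, x1, 14, 2660, k2, 2010, Jo), (21, x1, 14, 2660, k2, 590, Wes), (21, x1, 14, 7740, x1, 2010, Jo), (21, x1, 14, 7740, x1, 590, Wes)}
Projecting to mgr, budget (2 duplicate(s) eliminated): {(14, 2660), (14, 7740), (36, 2660), (36, 7740), (8, 2660), (8, 7740)}

{(14, 2660), (14, 7740), (36, 2660), (36, 7740), (8, 2660), (8, 7740)}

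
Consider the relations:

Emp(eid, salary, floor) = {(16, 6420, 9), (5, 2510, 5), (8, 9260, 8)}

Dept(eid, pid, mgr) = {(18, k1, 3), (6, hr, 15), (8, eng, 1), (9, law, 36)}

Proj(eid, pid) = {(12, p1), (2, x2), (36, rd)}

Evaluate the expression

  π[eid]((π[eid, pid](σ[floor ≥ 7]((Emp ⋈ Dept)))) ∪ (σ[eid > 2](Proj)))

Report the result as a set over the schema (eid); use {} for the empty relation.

{12, 36, 8}

Emp ⋈ Dept (natural join on eid): {(8, 9260, 8, eng, 1)}
Apply σ_{floor ≥ 7}; surviving tuples: {(8, 9260, 8, eng, 1)}
π[eid, pid]: project onto (eid, pid) → {(8, eng)}
Apply σ_{eid > 2}; surviving tuples: {(12, p1), (36, rd)}
Union: {(8, eng)} with {(12, p1), (36, rd)} → {(12, p1), (36, rd), (8, eng)}
π[eid]: project onto (eid) → {12, 36, 8}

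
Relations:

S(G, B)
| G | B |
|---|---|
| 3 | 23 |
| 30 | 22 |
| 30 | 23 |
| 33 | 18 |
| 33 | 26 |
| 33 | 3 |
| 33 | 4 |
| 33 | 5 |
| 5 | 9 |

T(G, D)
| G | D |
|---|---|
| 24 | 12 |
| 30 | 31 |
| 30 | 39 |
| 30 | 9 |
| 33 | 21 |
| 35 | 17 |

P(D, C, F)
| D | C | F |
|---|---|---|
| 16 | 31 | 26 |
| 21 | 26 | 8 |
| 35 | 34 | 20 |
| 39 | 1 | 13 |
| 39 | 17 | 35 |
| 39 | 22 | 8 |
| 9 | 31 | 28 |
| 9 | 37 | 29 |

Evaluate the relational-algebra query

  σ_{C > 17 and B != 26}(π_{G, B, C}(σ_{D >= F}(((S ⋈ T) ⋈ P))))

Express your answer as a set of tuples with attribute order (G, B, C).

Natural join on G: {(30, 22, 31), (30, 22, 39), (30, 22, 9), (30, 23, 31), (30, 23, 39), (30, 23, 9), (33, 18, 21), (33, 26, 21), (33, 3, 21), (33, 4, 21), (33, 5, 21)}
Natural join on D: {(30, 22, 39, 1, 13), (30, 22, 39, 17, 35), (30, 22, 39, 22, 8), (30, 22, 9, 31, 28), (30, 22, 9, 37, 29), (30, 23, 39, 1, 13), (30, 23, 39, 17, 35), (30, 23, 39, 22, 8), (30, 23, 9, 31, 28), (30, 23, 9, 37, 29), (33, 18, 21, 26, 8), (33, 26, 21, 26, 8), (33, 3, 21, 26, 8), (33, 4, 21, 26, 8), (33, 5, 21, 26, 8)}
Filtering on D >= F leaves {(30, 22, 39, 1, 13), (30, 22, 39, 17, 35), (30, 22, 39, 22, 8), (30, 23, 39, 1, 13), (30, 23, 39, 17, 35), (30, 23, 39, 22, 8), (33, 18, 21, 26, 8), (33, 26, 21, 26, 8), (33, 3, 21, 26, 8), (33, 4, 21, 26, 8), (33, 5, 21, 26, 8)}.
Keep only column(s) G, B, C: {(30, 22, 1), (30, 22, 17), (30, 22, 22), (30, 23, 1), (30, 23, 17), (30, 23, 22), (33, 18, 26), (33, 26, 26), (33, 3, 26), (33, 4, 26), (33, 5, 26)}
Filtering on C > 17 and B != 26 leaves {(30, 22, 22), (30, 23, 22), (33, 18, 26), (33, 3, 26), (33, 4, 26), (33, 5, 26)}.

{(30, 22, 22), (30, 23, 22), (33, 18, 26), (33, 3, 26), (33, 4, 26), (33, 5, 26)}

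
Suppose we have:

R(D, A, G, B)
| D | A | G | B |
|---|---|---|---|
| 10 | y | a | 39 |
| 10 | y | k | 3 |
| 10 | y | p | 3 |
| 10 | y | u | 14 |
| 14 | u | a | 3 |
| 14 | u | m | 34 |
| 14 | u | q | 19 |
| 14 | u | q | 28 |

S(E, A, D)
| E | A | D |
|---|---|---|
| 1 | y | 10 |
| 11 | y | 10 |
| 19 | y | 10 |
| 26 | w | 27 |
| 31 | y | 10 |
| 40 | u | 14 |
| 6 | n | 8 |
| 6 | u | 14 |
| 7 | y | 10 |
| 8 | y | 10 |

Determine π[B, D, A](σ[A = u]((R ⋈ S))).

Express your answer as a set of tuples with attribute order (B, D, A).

{(19, 14, u), (28, 14, u), (3, 14, u), (34, 14, u)}

Joining R and S on D, A yields {(10, y, a, 39, 1), (10, y, a, 39, 11), (10, y, a, 39, 19), (10, y, a, 39, 31), (10, y, a, 39, 7), (10, y, a, 39, 8), (10, y, k, 3, 1), (10, y, k, 3, 11), (10, y, k, 3, 19), (10, y, k, 3, 31), (10, y, k, 3, 7), (10, y, k, 3, 8), (10, y, p, 3, 1), (10, y, p, 3, 11), (10, y, p, 3, 19), (10, y, p, 3, 31), (10, y, p, 3, 7), (10, y, p, 3, 8), (10, y, u, 14, 1), (10, y, u, 14, 11), (10, y, u, 14, 19), (10, y, u, 14, 31), (10, y, u, 14, 7), (10, y, u, 14, 8), (14, u, a, 3, 40), (14, u, a, 3, 6), (14, u, m, 34, 40), (14, u, m, 34, 6), (14, u, q, 19, 40), (14, u, q, 19, 6), (14, u, q, 28, 40), (14, u, q, 28, 6)}.
Filtering on A = u leaves {(14, u, a, 3, 40), (14, u, a, 3, 6), (14, u, m, 34, 40), (14, u, m, 34, 6), (14, u, q, 19, 40), (14, u, q, 19, 6), (14, u, q, 28, 40), (14, u, q, 28, 6)}.
π_{B, D, A} gives {(19, 14, u), (28, 14, u), (3, 14, u), (34, 14, u)} (4 duplicate(s) eliminated).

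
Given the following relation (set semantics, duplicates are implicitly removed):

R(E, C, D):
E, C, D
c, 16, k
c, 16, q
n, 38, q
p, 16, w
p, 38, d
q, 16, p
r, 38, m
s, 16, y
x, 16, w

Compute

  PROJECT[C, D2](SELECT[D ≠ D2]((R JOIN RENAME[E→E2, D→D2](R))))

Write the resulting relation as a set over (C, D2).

ρ[E→E2, D→D2]: schema becomes (E2, C, D2); tuples unchanged.
R ⋈ RENAME[E→E2, D→D2](R) (natural join on C): {(c, 16, k, c, k), (c, 16, k, c, q), (c, 16, k, p, w), (c, 16, k, q, p), (c, 16, k, s, y), (c, 16, k, x, w), (c, 16, q, c, k), (c, 16, q, c, q), (c, 16, q, p, w), (c, 16, q, q, p), (c, 16, q, s, y), (c, 16, q, x, w), (n, 38, q, n, q), (n, 38, q, p, d), (n, 38, q, r, m), (p, 16, w, c, k), (p, 16, w, c, q), (p, 16, w, p, w), (p, 16, w, q, p), (p, 16, w, s, y), (p, 16, w, x, w), (p, 38, d, n, q), (p, 38, d, p, d), (p, 38, d, r, m), (q, 16, p, c, k), (q, 16, p, c, q), (q, 16, p, p, w), (q, 16, p, q, p), (q, 16, p, s, y), (q, 16, p, x, w), (r, 38, m, n, q), (r, 38, m, p, d), (r, 38, m, r, m), (s, 16, y, c, k), (s, 16, y, c, q), (s, 16, y, p, w), (s, 16, y, q, p), (s, 16, y, s, y), (s, 16, y, x, w), (x, 16, w, c, k), (x, 16, w, c, q), (x, 16, w, p, w), (x, 16, w, q, p), (x, 16, w, s, y), (x, 16, w, x, w)}
Filtering on D ≠ D2 leaves {(c, 16, k, c, q), (c, 16, k, p, w), (c, 16, k, q, p), (c, 16, k, s, y), (c, 16, k, x, w), (c, 16, q, c, k), (c, 16, q, p, w), (c, 16, q, q, p), (c, 16, q, s, y), (c, 16, q, x, w), (n, 38, q, p, d), (n, 38, q, r, m), (p, 16, w, c, k), (p, 16, w, c, q), (p, 16, w, q, p), (p, 16, w, s, y), (p, 38, d, n, q), (p, 38, d, r, m), (q, 16, p, c, k), (q, 16, p, c, q), (q, 16, p, p, w), (q, 16, p, s, y), (q, 16, p, x, w), (r, 38, m, n, q), (r, 38, m, p, d), (s, 16, y, c, k), (s, 16, y, c, q), (s, 16, y, p, w), (s, 16, y, q, p), (s, 16, y, x, w), (x, 16, w, c, k), (x, 16, w, c, q), (x, 16, w, q, p), (x, 16, w, s, y)}.
π[C, D2]: project onto (C, D2) (26 duplicate(s) eliminated) → {(16, k), (16, p), (16, q), (16, w), (16, y), (38, d), (38, m), (38, q)}

{(16, k), (16, p), (16, q), (16, w), (16, y), (38, d), (38, m), (38, q)}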